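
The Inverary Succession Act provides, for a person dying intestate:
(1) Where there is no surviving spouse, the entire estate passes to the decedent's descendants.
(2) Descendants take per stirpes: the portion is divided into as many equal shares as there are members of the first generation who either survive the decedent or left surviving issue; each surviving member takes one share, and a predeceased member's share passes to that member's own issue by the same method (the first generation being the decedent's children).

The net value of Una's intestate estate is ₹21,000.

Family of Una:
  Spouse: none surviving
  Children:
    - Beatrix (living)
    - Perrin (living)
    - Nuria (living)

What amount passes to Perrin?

The entire ₹21,000 passes to the descendants.
That amount (₹21,000) is divided into 3 shares of ₹7,000: Beatrix, Perrin, and Nuria each take ₹7,000.

Perrin receives ₹7,000.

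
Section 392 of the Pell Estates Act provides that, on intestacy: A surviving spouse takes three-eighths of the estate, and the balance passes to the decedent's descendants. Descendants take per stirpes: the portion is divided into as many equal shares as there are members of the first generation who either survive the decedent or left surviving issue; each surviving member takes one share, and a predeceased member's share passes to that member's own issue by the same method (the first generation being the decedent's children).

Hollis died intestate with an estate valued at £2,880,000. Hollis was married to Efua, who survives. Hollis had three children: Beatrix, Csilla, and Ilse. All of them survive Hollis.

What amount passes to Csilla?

Efua takes three-eighths of £2,880,000 = £1,080,000. The remaining £1,800,000 passes to the descendants.
The descendants' portion (£1,800,000) is divided into 3 shares of £600,000: Beatrix, Csilla, and Ilse each take £600,000.

Csilla receives £600,000.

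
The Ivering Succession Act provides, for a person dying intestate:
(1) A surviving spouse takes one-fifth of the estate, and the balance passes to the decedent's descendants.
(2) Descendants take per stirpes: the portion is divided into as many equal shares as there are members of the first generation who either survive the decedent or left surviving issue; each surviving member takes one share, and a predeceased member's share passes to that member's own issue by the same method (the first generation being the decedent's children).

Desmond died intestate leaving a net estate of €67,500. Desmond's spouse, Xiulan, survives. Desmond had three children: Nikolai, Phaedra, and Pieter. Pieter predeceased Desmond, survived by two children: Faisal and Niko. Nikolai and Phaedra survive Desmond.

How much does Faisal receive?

Xiulan takes one-fifth of €67,500 = €13,500. The remaining €54,000 passes to the descendants.
The descendants' portion (€54,000) is divided into 3 shares of €18,000: Nikolai and Phaedra each take €18,000; Pieter's €18,000 share passes to Pieter's issue.
Pieter's share (€18,000) is divided into 2 shares of €9,000: Faisal and Niko each take €9,000.

Faisal receives €9,000.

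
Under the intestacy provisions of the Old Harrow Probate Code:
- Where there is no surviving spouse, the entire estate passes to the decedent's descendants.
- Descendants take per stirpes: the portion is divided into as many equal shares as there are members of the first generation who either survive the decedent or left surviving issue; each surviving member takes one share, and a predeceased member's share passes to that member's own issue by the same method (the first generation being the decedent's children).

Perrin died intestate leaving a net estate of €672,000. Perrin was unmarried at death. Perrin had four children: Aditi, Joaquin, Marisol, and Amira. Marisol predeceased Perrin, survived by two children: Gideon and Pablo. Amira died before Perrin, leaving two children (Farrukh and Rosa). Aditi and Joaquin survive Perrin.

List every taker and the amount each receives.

The entire €672,000 passes to the descendants.
That amount (€672,000) is divided into 4 shares of €168,000: Aditi and Joaquin each take €168,000; Marisol's €168,000 share passes to Marisol's issue; Amira's €168,000 share passes to Amira's issue.
Marisol's share (€168,000) is divided into 2 shares of €84,000: Gideon and Pablo each take €84,000.
Amira's share (€168,000) is divided into 2 shares of €84,000: Farrukh and Rosa each take €84,000.

Aditi: €168,000; Joaquin: €168,000; Gideon: €84,000; Pablo: €84,000; Farrukh: €84,000; Rosa: €84,000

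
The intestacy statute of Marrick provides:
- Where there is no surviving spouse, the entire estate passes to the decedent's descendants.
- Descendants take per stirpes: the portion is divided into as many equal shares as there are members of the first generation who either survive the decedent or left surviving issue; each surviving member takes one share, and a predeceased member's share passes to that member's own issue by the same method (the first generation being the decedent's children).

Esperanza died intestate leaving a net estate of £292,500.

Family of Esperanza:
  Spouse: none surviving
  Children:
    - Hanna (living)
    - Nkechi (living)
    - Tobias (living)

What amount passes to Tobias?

Tobias receives £97,500.

The entire £292,500 passes to the descendants.
That amount (£292,500) is divided into 3 shares of £97,500: Hanna, Nkechi, and Tobias each take £97,500.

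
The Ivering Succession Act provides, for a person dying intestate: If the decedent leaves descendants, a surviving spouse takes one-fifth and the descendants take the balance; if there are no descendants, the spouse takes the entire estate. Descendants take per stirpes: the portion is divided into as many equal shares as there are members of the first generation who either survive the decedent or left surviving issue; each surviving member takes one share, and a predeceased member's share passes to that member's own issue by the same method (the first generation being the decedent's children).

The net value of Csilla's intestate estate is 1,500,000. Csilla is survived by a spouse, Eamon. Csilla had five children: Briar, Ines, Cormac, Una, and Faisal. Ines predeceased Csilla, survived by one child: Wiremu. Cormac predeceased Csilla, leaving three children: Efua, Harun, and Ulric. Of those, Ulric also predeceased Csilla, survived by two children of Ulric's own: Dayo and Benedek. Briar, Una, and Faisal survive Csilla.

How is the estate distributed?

Eamon takes one-fifth of 1,500,000 = 300,000. The remaining 1,200,000 passes to the descendants.
The descendants' portion (1,200,000) is divided into 5 shares of 240,000: Briar, Una, and Faisal each take 240,000; Ines's 240,000 share passes to Ines's issue; Cormac's 240,000 share passes to Cormac's issue.
Ines's share (240,000) passes entirely to Wiremu.
Cormac's share (240,000) is divided into 3 shares of 80,000: Efua and Harun each take 80,000; Ulric's 80,000 share passes to Ulric's issue.
Ulric's share (80,000) is divided into 2 shares of 40,000: Dayo and Benedek each take 40,000.

Eamon: 300,000; Briar: 240,000; Wiremu: 240,000; Efua: 80,000; Harun: 80,000; Dayo: 40,000; Benedek: 40,000; Una: 240,000; Faisal: 240,000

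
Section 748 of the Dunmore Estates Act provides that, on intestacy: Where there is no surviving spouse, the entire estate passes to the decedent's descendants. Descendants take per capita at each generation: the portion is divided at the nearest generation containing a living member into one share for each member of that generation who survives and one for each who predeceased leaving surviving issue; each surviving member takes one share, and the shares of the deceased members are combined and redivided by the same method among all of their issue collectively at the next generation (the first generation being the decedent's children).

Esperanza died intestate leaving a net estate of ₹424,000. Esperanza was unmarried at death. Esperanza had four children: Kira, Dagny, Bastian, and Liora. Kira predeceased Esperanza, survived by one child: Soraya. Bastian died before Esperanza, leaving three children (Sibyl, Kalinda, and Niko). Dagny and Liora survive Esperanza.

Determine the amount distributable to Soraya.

The entire ₹424,000 passes to the descendants.
That amount (₹424,000) is divided at the children's generation into 4 shares of ₹106,000. Dagny and Liora each take ₹106,000. The 2 shares of the deceased (Kira and Bastian) are combined into a pool of ₹212,000.
That pool (₹212,000) is divided at the grandchildren's generation equally among Soraya, Sibyl, Kalinda, and Niko: ₹53,000 each.

Soraya receives ₹53,000.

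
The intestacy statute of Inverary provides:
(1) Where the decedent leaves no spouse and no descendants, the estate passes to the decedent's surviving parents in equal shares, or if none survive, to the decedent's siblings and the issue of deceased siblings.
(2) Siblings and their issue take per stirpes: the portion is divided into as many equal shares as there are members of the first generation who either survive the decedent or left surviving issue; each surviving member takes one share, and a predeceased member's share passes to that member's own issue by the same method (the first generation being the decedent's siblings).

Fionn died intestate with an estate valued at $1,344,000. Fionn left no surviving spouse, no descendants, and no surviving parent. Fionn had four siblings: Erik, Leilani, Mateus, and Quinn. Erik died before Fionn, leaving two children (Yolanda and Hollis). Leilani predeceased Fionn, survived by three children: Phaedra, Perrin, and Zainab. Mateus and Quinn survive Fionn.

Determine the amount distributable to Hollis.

Hollis receives $168,000.

The entire $1,344,000 passes to the siblings and their issue.
That amount ($1,344,000) is divided into 4 shares of $336,000: Mateus and Quinn each take $336,000; Erik's $336,000 share passes to Erik's issue; Leilani's $336,000 share passes to Leilani's issue.
Erik's share ($336,000) is divided into 2 shares of $168,000: Yolanda and Hollis each take $168,000.
Leilani's share ($336,000) is divided into 3 shares of $112,000: Phaedra, Perrin, and Zainab each take $112,000.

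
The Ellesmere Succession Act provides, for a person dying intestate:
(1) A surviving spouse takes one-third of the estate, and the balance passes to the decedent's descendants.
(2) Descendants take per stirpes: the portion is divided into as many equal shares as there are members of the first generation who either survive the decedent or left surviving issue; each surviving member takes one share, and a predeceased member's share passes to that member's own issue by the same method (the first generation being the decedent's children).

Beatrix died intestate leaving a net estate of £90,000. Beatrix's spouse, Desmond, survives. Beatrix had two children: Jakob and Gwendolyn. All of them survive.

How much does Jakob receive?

Desmond takes one-third of £90,000 = £30,000. The remaining £60,000 passes to the descendants.
The descendants' portion (£60,000) is divided into 2 shares of £30,000: Jakob and Gwendolyn each take £30,000.

Jakob receives £30,000.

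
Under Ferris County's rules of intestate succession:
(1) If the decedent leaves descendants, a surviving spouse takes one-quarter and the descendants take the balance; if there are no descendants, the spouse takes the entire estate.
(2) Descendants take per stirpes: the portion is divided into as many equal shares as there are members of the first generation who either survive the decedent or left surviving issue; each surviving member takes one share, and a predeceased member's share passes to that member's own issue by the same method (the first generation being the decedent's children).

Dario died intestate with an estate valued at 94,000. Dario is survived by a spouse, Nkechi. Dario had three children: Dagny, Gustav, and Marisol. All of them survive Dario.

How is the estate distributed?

Nkechi: 23,500; Dagny: 23,500; Gustav: 23,500; Marisol: 23,500

Nkechi takes one-quarter of 94,000 = 23,500. The remaining 70,500 passes to the descendants.
The descendants' portion (70,500) is divided into 3 shares of 23,500: Dagny, Gustav, and Marisol each take 23,500.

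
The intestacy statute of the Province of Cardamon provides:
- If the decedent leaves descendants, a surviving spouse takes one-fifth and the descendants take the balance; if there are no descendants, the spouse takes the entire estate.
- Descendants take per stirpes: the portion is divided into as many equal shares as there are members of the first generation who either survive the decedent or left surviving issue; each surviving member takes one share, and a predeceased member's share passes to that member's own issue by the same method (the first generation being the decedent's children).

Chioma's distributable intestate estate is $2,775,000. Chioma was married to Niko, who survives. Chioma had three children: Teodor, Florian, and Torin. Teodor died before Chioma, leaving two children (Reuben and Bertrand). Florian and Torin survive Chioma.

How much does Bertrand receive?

Bertrand receives $370,000.

Niko takes one-fifth of $2,775,000 = $555,000. The remaining $2,220,000 passes to the descendants.
The descendants' portion ($2,220,000) is divided into 3 shares of $740,000: Florian and Torin each take $740,000; Teodor's $740,000 share passes to Teodor's issue.
Teodor's share ($740,000) is divided into 2 shares of $370,000: Reuben and Bertrand each take $370,000.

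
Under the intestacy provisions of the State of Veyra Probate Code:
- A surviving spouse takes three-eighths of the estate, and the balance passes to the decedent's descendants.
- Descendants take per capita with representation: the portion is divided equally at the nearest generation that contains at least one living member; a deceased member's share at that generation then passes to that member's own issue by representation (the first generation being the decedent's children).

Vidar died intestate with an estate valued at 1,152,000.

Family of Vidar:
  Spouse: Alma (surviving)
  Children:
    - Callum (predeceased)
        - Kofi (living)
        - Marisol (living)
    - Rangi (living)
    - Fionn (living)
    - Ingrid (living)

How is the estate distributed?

Alma takes three-eighths of 1,152,000 = 432,000. The remaining 720,000 passes to the descendants.
The descendants' portion (720,000) is divided into 4 shares of 180,000: Rangi, Fionn, and Ingrid each take 180,000; Callum's 180,000 share passes to Callum's issue.
Callum's share (180,000) is divided into 2 shares of 90,000: Kofi and Marisol each take 90,000.

Alma: 432,000; Kofi: 90,000; Marisol: 90,000; Rangi: 180,000; Fionn: 180,000; Ingrid: 180,000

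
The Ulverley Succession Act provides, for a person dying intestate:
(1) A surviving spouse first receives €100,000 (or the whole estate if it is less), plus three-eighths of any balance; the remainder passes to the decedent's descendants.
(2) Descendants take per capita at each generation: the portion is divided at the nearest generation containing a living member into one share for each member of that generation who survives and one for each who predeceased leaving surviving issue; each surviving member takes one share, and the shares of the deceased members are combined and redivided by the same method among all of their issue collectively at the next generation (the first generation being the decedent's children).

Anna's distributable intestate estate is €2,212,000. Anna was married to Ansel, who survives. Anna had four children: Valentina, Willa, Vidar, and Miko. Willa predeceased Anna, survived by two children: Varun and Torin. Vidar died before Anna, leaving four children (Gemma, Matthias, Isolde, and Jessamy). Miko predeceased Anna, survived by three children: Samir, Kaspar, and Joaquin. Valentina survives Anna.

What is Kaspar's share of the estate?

Kaspar receives €110,000.

Ansel first takes €100,000, leaving a balance of €2,112,000. Ansel then takes three-eighths of the balance (€792,000), for a total of €892,000. The remaining €1,320,000 passes to the descendants.
The descendants' portion (€1,320,000) is divided at the children's generation into 4 shares of €330,000. Valentina takes €330,000. The 3 shares of the deceased (Willa, Vidar, and Miko) are combined into a pool of €990,000.
That pool (€990,000) is divided at the grandchildren's generation equally among Varun, Torin, Gemma, Matthias, Isolde, Jessamy, Samir, Kaspar, and Joaquin: €110,000 each.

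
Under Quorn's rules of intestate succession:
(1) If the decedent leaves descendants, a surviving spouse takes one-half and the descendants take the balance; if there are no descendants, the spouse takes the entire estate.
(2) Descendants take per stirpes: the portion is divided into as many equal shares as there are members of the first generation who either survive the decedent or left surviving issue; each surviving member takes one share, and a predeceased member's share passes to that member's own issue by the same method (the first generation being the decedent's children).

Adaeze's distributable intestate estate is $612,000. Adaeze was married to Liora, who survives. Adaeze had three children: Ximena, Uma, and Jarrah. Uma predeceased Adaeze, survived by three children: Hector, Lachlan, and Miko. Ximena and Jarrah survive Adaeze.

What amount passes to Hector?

Liora takes one-half of $612,000 = $306,000. The remaining $306,000 passes to the descendants.
The descendants' portion ($306,000) is divided into 3 shares of $102,000: Ximena and Jarrah each take $102,000; Uma's $102,000 share passes to Uma's issue.
Uma's share ($102,000) is divided into 3 shares of $34,000: Hector, Lachlan, and Miko each take $34,000.

Hector receives $34,000.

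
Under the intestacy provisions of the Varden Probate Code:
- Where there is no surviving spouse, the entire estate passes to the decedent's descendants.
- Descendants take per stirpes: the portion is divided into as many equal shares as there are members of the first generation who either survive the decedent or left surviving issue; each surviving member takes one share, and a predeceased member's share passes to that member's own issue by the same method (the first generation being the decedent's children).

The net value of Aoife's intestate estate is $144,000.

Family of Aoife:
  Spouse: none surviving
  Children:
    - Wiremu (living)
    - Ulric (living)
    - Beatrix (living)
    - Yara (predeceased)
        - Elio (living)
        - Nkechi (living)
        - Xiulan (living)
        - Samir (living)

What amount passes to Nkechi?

Nkechi receives $9,000.

The entire $144,000 passes to the descendants.
That amount ($144,000) is divided into 4 shares of $36,000: Wiremu, Ulric, and Beatrix each take $36,000; Yara's $36,000 share passes to Yara's issue.
Yara's share ($36,000) is divided into 4 shares of $9,000: Elio, Nkechi, Xiulan, and Samir each take $9,000.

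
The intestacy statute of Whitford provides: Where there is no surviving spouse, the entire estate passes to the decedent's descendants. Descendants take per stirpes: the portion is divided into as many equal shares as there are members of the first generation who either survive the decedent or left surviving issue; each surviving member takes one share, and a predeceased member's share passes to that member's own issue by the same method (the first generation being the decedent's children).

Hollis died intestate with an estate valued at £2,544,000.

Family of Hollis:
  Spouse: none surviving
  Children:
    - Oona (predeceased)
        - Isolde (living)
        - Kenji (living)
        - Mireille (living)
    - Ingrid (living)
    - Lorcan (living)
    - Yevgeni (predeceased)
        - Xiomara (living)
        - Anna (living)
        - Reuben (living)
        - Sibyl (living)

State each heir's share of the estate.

The entire £2,544,000 passes to the descendants.
That amount (£2,544,000) is divided into 4 shares of £636,000: Ingrid and Lorcan each take £636,000; Oona's £636,000 share passes to Oona's issue; Yevgeni's £636,000 share passes to Yevgeni's issue.
Oona's share (£636,000) is divided into 3 shares of £212,000: Isolde, Kenji, and Mireille each take £212,000.
Yevgeni's share (£636,000) is divided into 4 shares of £159,000: Xiomara, Anna, Reuben, and Sibyl each take £159,000.

Isolde: £212,000; Kenji: £212,000; Mireille: £212,000; Ingrid: £636,000; Lorcan: £636,000; Xiomara: £159,000; Anna: £159,000; Reuben: £159,000; Sibyl: £159,000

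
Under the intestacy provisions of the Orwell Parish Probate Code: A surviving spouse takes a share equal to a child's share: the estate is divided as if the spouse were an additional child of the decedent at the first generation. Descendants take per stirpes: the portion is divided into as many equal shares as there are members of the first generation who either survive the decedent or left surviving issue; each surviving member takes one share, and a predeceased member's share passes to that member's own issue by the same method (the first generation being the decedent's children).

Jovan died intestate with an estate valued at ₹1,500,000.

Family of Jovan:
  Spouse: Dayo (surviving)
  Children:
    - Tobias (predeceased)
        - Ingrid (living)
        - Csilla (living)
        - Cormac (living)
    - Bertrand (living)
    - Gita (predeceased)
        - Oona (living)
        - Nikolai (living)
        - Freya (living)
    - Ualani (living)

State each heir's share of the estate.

Dayo: ₹300,000; Ingrid: ₹100,000; Csilla: ₹100,000; Cormac: ₹100,000; Bertrand: ₹300,000; Oona: ₹100,000; Nikolai: ₹100,000; Freya: ₹100,000; Ualani: ₹300,000

The spouse counts as an additional share at the children's level, so there are 5 primary shares of ₹300,000. Dayo takes one such share (₹300,000).
The children's combined portion (₹1,200,000) is divided into 4 shares of ₹300,000: Bertrand and Ualani each take ₹300,000; Tobias's ₹300,000 share passes to Tobias's issue; Gita's ₹300,000 share passes to Gita's issue.
Tobias's share (₹300,000) is divided into 3 shares of ₹100,000: Ingrid, Csilla, and Cormac each take ₹100,000.
Gita's share (₹300,000) is divided into 3 shares of ₹100,000: Oona, Nikolai, and Freya each take ₹100,000.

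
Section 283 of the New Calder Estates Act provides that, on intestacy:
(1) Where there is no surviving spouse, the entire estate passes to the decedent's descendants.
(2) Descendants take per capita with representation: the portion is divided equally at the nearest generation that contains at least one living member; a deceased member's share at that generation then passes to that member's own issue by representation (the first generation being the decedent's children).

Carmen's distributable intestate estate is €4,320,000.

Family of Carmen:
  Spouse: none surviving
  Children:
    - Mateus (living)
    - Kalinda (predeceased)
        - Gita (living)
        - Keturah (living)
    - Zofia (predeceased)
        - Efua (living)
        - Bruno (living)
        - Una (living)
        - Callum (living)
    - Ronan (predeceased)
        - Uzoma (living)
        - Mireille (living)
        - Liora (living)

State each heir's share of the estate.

The entire €4,320,000 passes to the descendants.
That amount (€4,320,000) is divided into 4 shares of €1,080,000: Mateus takes €1,080,000; Kalinda's €1,080,000 share passes to Kalinda's issue; Zofia's €1,080,000 share passes to Zofia's issue; Ronan's €1,080,000 share passes to Ronan's issue.
Kalinda's share (€1,080,000) is divided into 2 shares of €540,000: Gita and Keturah each take €540,000.
Zofia's share (€1,080,000) is divided into 4 shares of €270,000: Efua, Bruno, Una, and Callum each take €270,000.
Ronan's share (€1,080,000) is divided into 3 shares of €360,000: Uzoma, Mireille, and Liora each take €360,000.

Mateus: €1,080,000; Gita: €540,000; Keturah: €540,000; Efua: €270,000; Bruno: €270,000; Una: €270,000; Callum: €270,000; Uzoma: €360,000; Mireille: €360,000; Liora: €360,000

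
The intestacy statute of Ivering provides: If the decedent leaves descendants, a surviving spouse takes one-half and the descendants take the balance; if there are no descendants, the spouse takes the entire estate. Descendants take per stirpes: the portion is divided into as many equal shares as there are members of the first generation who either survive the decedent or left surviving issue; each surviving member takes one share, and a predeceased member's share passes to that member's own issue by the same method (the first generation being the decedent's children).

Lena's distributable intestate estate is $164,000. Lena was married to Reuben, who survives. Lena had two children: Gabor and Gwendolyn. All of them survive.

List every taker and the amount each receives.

Reuben: $82,000; Gabor: $41,000; Gwendolyn: $41,000

Reuben takes one-half of $164,000 = $82,000. The remaining $82,000 passes to the descendants.
The descendants' portion ($82,000) is divided into 2 shares of $41,000: Gabor and Gwendolyn each take $41,000.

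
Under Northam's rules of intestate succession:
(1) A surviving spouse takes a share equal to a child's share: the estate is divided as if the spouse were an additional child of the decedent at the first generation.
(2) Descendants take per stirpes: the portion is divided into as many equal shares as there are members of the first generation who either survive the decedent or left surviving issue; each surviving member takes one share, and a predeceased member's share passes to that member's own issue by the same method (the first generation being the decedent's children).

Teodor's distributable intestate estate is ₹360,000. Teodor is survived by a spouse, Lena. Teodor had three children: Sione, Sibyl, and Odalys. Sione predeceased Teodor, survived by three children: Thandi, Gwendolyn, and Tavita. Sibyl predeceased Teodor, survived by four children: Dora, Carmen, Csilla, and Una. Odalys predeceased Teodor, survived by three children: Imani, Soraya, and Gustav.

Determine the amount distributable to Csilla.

The spouse counts as an additional share at the children's level, so there are 4 primary shares of ₹90,000. Lena takes one such share (₹90,000).
The children's combined portion (₹270,000) is divided into 3 shares of ₹90,000: Sione's ₹90,000 share passes to Sione's issue; Sibyl's ₹90,000 share passes to Sibyl's issue; Odalys's ₹90,000 share passes to Odalys's issue.
Sione's share (₹90,000) is divided into 3 shares of ₹30,000: Thandi, Gwendolyn, and Tavita each take ₹30,000.
Sibyl's share (₹90,000) is divided into 4 shares of ₹22,500: Dora, Carmen, Csilla, and Una each take ₹22,500.
Odalys's share (₹90,000) is divided into 3 shares of ₹30,000: Imani, Soraya, and Gustav each take ₹30,000.

Csilla receives ₹22,500.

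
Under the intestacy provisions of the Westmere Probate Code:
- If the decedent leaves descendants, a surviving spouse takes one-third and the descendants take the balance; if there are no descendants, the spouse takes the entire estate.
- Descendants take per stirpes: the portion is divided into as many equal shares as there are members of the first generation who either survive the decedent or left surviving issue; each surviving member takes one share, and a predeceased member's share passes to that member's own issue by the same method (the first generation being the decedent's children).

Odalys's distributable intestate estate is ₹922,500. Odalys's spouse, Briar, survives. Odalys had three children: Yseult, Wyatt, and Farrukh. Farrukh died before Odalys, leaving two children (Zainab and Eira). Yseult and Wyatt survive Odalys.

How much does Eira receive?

Briar takes one-third of ₹922,500 = ₹307,500. The remaining ₹615,000 passes to the descendants.
The descendants' portion (₹615,000) is divided into 3 shares of ₹205,000: Yseult and Wyatt each take ₹205,000; Farrukh's ₹205,000 share passes to Farrukh's issue.
Farrukh's share (₹205,000) is divided into 2 shares of ₹102,500: Zainab and Eira each take ₹102,500.

Eira receives ₹102,500.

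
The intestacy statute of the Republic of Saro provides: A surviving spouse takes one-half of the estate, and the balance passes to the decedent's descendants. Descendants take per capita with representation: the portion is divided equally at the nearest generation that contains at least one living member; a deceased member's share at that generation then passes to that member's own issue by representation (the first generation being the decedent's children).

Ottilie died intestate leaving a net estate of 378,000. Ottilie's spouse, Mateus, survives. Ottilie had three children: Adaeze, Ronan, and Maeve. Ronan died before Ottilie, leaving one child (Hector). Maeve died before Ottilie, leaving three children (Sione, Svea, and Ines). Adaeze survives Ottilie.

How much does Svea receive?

Mateus takes one-half of 378,000 = 189,000. The remaining 189,000 passes to the descendants.
The descendants' portion (189,000) is divided into 3 shares of 63,000: Adaeze takes 63,000; Ronan's 63,000 share passes to Ronan's issue; Maeve's 63,000 share passes to Maeve's issue.
Ronan's share (63,000) passes entirely to Hector.
Maeve's share (63,000) is divided into 3 shares of 21,000: Sione, Svea, and Ines each take 21,000.

Svea receives 21,000.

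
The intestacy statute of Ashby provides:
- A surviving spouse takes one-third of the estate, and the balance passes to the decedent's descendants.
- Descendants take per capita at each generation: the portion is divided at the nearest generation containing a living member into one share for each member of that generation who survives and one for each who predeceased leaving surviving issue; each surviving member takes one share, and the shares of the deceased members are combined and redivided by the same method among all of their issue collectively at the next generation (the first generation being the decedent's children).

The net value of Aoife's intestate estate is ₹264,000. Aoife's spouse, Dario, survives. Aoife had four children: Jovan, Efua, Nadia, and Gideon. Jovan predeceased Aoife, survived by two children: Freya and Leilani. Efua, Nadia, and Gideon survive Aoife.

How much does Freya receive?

Freya receives ₹22,000.

Dario takes one-third of ₹264,000 = ₹88,000. The remaining ₹176,000 passes to the descendants.
The descendants' portion (₹176,000) is divided at the children's generation into 4 shares of ₹44,000. Efua, Nadia, and Gideon each take ₹44,000. The remaining share for the deceased Jovan (₹44,000) is carried to the next generation.
That pool (₹44,000) is divided at the grandchildren's generation equally among Freya and Leilani: ₹22,000 each.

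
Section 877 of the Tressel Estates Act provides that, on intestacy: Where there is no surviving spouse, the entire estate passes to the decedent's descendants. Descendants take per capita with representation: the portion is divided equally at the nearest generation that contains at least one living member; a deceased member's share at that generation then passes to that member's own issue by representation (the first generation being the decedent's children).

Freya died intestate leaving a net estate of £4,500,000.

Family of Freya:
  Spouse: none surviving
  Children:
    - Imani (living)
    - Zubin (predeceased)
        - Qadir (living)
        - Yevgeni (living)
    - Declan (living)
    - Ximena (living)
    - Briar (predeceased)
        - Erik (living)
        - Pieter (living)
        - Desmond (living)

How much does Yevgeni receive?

The entire £4,500,000 passes to the descendants.
That amount (£4,500,000) is divided into 5 shares of £900,000: Imani, Declan, and Ximena each take £900,000; Zubin's £900,000 share passes to Zubin's issue; Briar's £900,000 share passes to Briar's issue.
Zubin's share (£900,000) is divided into 2 shares of £450,000: Qadir and Yevgeni each take £450,000.
Briar's share (£900,000) is divided into 3 shares of £300,000: Erik, Pieter, and Desmond each take £300,000.

Yevgeni receives £450,000.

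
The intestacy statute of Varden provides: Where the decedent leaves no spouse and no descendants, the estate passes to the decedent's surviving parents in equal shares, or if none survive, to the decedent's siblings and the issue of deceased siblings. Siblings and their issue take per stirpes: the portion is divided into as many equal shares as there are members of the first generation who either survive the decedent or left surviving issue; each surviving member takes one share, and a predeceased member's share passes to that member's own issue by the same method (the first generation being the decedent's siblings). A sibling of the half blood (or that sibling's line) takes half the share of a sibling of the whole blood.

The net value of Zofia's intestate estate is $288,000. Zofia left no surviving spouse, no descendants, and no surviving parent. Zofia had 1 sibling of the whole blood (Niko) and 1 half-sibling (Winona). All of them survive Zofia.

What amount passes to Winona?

Winona receives $96,000.

The entire $288,000 passes to the siblings and their issue.
Counting each half-blood sibling's line as half a unit, there are 3/2 units in $288,000, so one unit is $192,000. Whole-blood lines (Niko) take $192,000 each; half-blood lines (Winona) take $96,000 each.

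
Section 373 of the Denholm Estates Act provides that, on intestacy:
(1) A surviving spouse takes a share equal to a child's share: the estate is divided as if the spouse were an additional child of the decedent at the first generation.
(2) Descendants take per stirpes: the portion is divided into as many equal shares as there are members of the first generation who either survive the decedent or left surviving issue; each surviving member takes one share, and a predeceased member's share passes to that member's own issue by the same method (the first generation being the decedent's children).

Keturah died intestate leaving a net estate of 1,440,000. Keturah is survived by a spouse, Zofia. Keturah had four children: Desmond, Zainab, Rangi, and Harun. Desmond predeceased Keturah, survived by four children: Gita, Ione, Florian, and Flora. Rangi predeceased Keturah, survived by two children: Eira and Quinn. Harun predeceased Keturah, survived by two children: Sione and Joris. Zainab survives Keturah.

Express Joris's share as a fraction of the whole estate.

Joris receives 1/10 of the estate.

The spouse counts as an additional share at the children's level, so there are 5 primary shares of 288,000. Zofia takes one such share (288,000).
The children's combined portion (1,152,000) is divided into 4 shares of 288,000: Zainab takes 288,000; Desmond's 288,000 share passes to Desmond's issue; Rangi's 288,000 share passes to Rangi's issue; Harun's 288,000 share passes to Harun's issue.
Desmond's share (288,000) is divided into 4 shares of 72,000: Gita, Ione, Florian, and Flora each take 72,000.
Rangi's share (288,000) is divided into 2 shares of 144,000: Eira and Quinn each take 144,000.
Harun's share (288,000) is divided into 2 shares of 144,000: Sione and Joris each take 144,000.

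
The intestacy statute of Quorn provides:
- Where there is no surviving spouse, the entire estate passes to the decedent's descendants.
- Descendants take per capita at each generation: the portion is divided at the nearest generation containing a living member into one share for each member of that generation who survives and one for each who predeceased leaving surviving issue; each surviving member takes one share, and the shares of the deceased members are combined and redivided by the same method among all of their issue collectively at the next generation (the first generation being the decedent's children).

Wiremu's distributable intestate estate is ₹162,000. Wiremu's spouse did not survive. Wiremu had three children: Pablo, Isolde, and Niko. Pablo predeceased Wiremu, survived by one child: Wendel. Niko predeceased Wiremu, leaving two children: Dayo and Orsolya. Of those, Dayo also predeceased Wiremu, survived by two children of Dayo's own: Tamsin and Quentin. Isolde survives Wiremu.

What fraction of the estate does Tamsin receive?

Tamsin receives 1/9 of the estate.

The entire ₹162,000 passes to the descendants.
That amount (₹162,000) is divided at the children's generation into 3 shares of ₹54,000. Isolde takes ₹54,000. The 2 shares of the deceased (Pablo and Niko) are combined into a pool of ₹108,000.
That pool (₹108,000) is divided at the grandchildren's generation into 3 shares of ₹36,000. Wendel and Orsolya each take ₹36,000. The remaining share for the deceased Dayo (₹36,000) is carried to the next generation.
That pool (₹36,000) is divided at the great-grandchildren's generation equally among Tamsin and Quentin: ₹18,000 each.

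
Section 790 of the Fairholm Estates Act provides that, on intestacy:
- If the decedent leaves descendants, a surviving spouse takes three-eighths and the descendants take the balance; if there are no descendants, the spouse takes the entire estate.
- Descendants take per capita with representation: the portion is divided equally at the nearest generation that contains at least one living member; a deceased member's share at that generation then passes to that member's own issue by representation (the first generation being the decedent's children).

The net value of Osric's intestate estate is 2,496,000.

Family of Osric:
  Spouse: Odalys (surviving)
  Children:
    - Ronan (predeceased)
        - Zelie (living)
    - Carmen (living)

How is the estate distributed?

Odalys: 936,000; Zelie: 780,000; Carmen: 780,000

Odalys takes three-eighths of 2,496,000 = 936,000. The remaining 1,560,000 passes to the descendants.
The descendants' portion (1,560,000) is divided into 2 shares of 780,000: Carmen takes 780,000; Ronan's 780,000 share passes to Ronan's issue.
Ronan's share (780,000) passes entirely to Zelie.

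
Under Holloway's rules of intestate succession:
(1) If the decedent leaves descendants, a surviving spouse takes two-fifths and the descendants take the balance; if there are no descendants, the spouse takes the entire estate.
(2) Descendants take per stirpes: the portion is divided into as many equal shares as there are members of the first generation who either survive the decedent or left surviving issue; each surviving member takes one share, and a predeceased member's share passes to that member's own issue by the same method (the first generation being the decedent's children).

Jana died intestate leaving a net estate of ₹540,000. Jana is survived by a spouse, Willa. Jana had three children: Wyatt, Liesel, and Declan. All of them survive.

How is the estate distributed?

Willa: ₹216,000; Wyatt: ₹108,000; Liesel: ₹108,000; Declan: ₹108,000

Willa takes two-fifths of ₹540,000 = ₹216,000. The remaining ₹324,000 passes to the descendants.
The descendants' portion (₹324,000) is divided into 3 shares of ₹108,000: Wyatt, Liesel, and Declan each take ₹108,000.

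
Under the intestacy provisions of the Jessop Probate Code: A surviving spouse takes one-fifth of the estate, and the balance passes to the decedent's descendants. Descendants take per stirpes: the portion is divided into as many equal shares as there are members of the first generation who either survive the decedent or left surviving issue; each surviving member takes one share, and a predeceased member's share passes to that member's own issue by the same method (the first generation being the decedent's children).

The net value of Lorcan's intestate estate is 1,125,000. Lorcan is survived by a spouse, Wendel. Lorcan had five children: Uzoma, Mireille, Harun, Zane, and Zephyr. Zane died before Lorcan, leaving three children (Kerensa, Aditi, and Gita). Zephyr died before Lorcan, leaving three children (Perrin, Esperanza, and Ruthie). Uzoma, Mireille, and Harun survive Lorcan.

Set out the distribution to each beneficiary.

Wendel takes one-fifth of 1,125,000 = 225,000. The remaining 900,000 passes to the descendants.
The descendants' portion (900,000) is divided into 5 shares of 180,000: Uzoma, Mireille, and Harun each take 180,000; Zane's 180,000 share passes to Zane's issue; Zephyr's 180,000 share passes to Zephyr's issue.
Zane's share (180,000) is divided into 3 shares of 60,000: Kerensa, Aditi, and Gita each take 60,000.
Zephyr's share (180,000) is divided into 3 shares of 60,000: Perrin, Esperanza, and Ruthie each take 60,000.

Wendel: 225,000; Uzoma: 180,000; Mireille: 180,000; Harun: 180,000; Kerensa: 60,000; Aditi: 60,000; Gita: 60,000; Perrin: 60,000; Esperanza: 60,000; Ruthie: 60,000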